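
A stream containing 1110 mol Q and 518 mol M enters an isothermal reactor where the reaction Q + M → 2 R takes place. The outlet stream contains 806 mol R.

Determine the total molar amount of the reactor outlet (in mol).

1630 mol

For R: n = n₀ + 2ξ → 806 = 0 + 2ξ, giving ξ = 403 mol.
Outlet amounts (n = n₀ + ν ξ):
  Q: 1110 − 1(403) = 707
  M: 518 − 1(403) = 115
  R: 0 + 2(403) = 806
Total out = 707 + 115 + 806 = 1628 mol.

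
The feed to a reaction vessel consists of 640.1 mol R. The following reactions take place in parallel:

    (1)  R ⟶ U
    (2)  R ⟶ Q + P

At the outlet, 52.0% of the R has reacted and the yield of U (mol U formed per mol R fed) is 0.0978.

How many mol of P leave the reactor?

Yield of U: 1ξ₁ / 640.1 = 0.0978 → ξ₁ = 62.6 mol.
Conversion of R: 1ξ₁ + 1ξ₂ = 0.52 × 640.1 = 332.9 → ξ₂ = 270.3 mol.
Outlet amounts (n = n₀ + Σ ν·ξ):
  R: 640.1 − 1(62.6) − 1(270.3) = 307.2
  U: 0 + 1(62.6) = 62.6
  Q: 0 + 1(270.3) = 270.3
  P: 0 + 1(270.3) = 270.3

270 mol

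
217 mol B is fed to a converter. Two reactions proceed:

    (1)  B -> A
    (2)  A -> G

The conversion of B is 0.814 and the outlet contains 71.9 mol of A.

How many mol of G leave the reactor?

Conversion of B: B consumed = 1ξ₁ = 0.814 × 217 → ξ₁ = 176.6 mol.
A balance: n_A = 0 + 1ξ₁ − 1ξ₂ = 71.9 → ξ₂ = (1·176.6 − 71.9)/1 = 104.7 mol.
Outlet amounts (n = n₀ + Σ ν·ξ):
  B: 217 − 1(176.6) = 40.36
  A: 0 + 1(176.6) − 1(104.7) = 71.9
  G: 0 + 1(104.7) = 104.7

105 mol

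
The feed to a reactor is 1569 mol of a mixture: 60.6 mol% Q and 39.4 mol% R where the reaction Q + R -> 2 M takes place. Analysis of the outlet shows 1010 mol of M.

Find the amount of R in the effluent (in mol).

113 mol

For M: n = n₀ + 2ξ → 1010 = 0 + 2ξ, giving ξ = 505 mol.
Outlet amounts (n = n₀ + ν ξ):
  Q: 950.8 − 1(505) = 445.8
  R: 618.2 − 1(505) = 113.2
  M: 0 + 2(505) = 1010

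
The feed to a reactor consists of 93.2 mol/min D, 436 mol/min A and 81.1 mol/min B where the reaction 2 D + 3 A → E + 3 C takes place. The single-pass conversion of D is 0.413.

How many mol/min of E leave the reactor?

D reacted = 0.413 × 93.2 = 38.49 mol/min; ν_D = −2, so ξ = 38.49/2 = 19.25 mol/min.
Outlet amounts (n = n₀ + ν ξ):
  D: 93.2 − 2(19.25) = 54.71
  A: 436 − 3(19.25) = 378.3
  E: 0 + 1(19.25) = 19.25
  C: 0 + 3(19.25) = 57.74
  B: 81.1 (inert)

19.2 mol/min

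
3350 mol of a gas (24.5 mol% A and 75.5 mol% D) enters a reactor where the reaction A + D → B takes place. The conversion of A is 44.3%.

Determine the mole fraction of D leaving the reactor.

0.725

A reacted = 0.443 × 820.8 = 363.6 mol; ν_A = −1, so ξ = 363.6/1 = 363.6 mol.
Outlet amounts (n = n₀ + ν ξ):
  A: 820.8 − 1(363.6) = 457.2
  D: 2529 − 1(363.6) = 2166
  B: 0 + 1(363.6) = 363.6
Total out = 2986 mol; y_D = 2166 / 2986 = 0.7252.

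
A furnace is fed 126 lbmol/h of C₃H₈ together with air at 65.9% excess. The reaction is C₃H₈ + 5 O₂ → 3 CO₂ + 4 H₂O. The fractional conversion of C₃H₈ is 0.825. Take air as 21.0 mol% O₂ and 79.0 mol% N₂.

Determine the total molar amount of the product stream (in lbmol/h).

5210 lbmol/h

Stoichiometric O₂ = 5 × 126 = 630 lbmol/h; O₂ fed = 630 × 1.659 = 1045 lbmol/h.
N₂ fed = 1045 × 79/21 = 3932 lbmol/h.
Fuel reacted = 0.825 × 126 → ξ = 103.9 lbmol/h.
Outlet (n = n₀ + ν ξ):
  C₃H₈: 126 − 1(103.9) = 22.05
  O₂: 1045 − 5(103.9) = 525.4
  N₂: 3932 (inert)
  CO₂: 0 + 3(103.9) = 311.8
  H₂O: 0 + 4(103.9) = 415.8
Total out = 22.05 + 525.4 + 3932 + 311.8 + 415.8 = 5207 lbmol/h.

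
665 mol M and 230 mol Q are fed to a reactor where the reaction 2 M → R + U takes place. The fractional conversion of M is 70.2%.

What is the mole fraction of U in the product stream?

M reacted = 0.702 × 665 = 466.8 mol; ν_M = −2, so ξ = 466.8/2 = 233.4 mol.
Outlet amounts (n = n₀ + ν ξ):
  M: 665 − 2(233.4) = 198.2
  R: 0 + 1(233.4) = 233.4
  U: 0 + 1(233.4) = 233.4
  Q: 230 (inert)
Total out = 895 mol; y_U = 233.4 / 895 = 0.2608.

0.261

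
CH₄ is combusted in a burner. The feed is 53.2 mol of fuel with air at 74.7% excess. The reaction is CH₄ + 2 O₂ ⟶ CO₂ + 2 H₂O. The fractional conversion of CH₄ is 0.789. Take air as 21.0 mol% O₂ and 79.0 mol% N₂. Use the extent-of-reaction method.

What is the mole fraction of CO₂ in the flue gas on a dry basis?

0.0491

Stoichiometric O₂ = 2 × 53.2 = 106.4 mol; O₂ fed = 106.4 × 1.747 = 185.9 mol.
N₂ fed = 185.9 × 79/21 = 699.3 mol.
Fuel reacted = 0.789 × 53.2 → ξ = 41.97 mol.
Outlet (n = n₀ + ν ξ):
  CH₄: 53.2 − 1(41.97) = 11.23
  O₂: 185.9 − 2(41.97) = 101.9
  N₂: 699.3 (inert)
  CO₂: 0 + 1(41.97) = 41.97
  H₂O: 0 + 2(41.97) = 83.95
Dry total = 854.4 mol; y_CO₂ (dry) = 41.97 / 854.4 = 0.04913.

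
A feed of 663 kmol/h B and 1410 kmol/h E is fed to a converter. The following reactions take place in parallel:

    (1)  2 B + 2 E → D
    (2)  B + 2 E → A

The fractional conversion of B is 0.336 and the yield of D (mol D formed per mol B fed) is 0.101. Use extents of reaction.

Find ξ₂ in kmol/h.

ξ₂ = 88.8 kmol/h

Yield of D: 1ξ₁ / 663 = 0.101 → ξ₁ = 66.96 kmol/h.
Conversion of B: 2ξ₁ + 1ξ₂ = 0.336 × 663 = 222.8 → ξ₂ = 88.84 kmol/h.
Outlet amounts (n = n₀ + Σ ν·ξ):
  B: 663 − 2(66.96) − 1(88.84) = 440.2
  E: 1410 − 2(66.96) − 2(88.84) = 1098
  D: 0 + 1(66.96) = 66.96
  A: 0 + 1(88.84) = 88.84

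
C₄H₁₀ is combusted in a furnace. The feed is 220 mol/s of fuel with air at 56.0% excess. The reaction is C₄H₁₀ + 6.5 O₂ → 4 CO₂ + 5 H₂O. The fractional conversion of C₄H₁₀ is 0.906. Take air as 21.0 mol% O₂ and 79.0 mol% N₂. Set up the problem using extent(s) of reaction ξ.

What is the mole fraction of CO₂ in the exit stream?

0.0716

Stoichiometric O₂ = 6.5 × 220 = 1430 mol/s; O₂ fed = 1430 × 1.560 = 2231 mol/s.
N₂ fed = 2231 × 79/21 = 8392 mol/s.
Fuel reacted = 0.906 × 220 → ξ = 199.3 mol/s.
Outlet (n = n₀ + ν ξ):
  C₄H₁₀: 220 − 1(199.3) = 20.68
  O₂: 2231 − 6.5(199.3) = 935.2
  N₂: 8392 (inert)
  CO₂: 0 + 4(199.3) = 797.3
  H₂O: 0 + 5(199.3) = 996.6
Total out = 11140 mol/s; y_CO₂ = 797.3 / 11140 = 0.07156.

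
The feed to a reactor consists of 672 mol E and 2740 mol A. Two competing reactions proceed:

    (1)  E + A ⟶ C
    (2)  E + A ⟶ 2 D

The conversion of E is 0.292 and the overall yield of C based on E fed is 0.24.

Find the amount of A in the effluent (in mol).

2540 mol

Yield of C: 1ξ₁ / 672 = 0.24 → ξ₁ = 161.3 mol.
Conversion of E: 1ξ₁ + 1ξ₂ = 0.292 × 672 = 196.2 → ξ₂ = 34.94 mol.
Outlet amounts (n = n₀ + Σ ν·ξ):
  E: 672 − 1(161.3) − 1(34.94) = 475.8
  A: 2740 − 1(161.3) − 1(34.94) = 2544
  C: 0 + 1(161.3) = 161.3
  D: 0 + 2(34.94) = 69.89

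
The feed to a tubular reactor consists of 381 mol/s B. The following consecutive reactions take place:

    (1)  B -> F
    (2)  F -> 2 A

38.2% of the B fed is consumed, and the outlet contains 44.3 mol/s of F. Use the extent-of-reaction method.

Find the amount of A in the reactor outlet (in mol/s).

Conversion of B: B consumed = 1ξ₁ = 0.382 × 381 → ξ₁ = 145.5 mol/s.
F balance: n_F = 0 + 1ξ₁ − 1ξ₂ = 44.3 → ξ₂ = (1·145.5 − 44.3)/1 = 101.2 mol/s.
Outlet amounts (n = n₀ + Σ ν·ξ):
  B: 381 − 1(145.5) = 235.5
  F: 0 + 1(145.5) − 1(101.2) = 44.3
  A: 0 + 2(101.2) = 202.5

202 mol/s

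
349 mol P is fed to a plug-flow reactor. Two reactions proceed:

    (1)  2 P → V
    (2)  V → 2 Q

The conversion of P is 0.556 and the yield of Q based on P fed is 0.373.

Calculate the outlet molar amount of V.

Conversion of P: P consumed = 2ξ₁ = 0.556 × 349 → ξ₁ = 97.02 mol.
Yield of Q: 2ξ₂ / 349 = 0.373 → ξ₂ = 65.09 mol.
Outlet amounts (n = n₀ + Σ ν·ξ):
  P: 349 − 2(97.02) = 155
  V: 0 + 1(97.02) − 1(65.09) = 31.93
  Q: 0 + 2(65.09) = 130.2

31.9 mol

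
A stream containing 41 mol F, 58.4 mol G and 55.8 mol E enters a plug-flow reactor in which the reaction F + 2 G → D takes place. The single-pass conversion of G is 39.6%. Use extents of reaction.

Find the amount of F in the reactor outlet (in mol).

G reacted = 0.396 × 58.4 = 23.13 mol; ν_G = −2, so ξ = 23.13/2 = 11.56 mol.
Outlet amounts (n = n₀ + ν ξ):
  F: 41 − 1(11.56) = 29.44
  G: 58.4 − 2(11.56) = 35.27
  D: 0 + 1(11.56) = 11.56
  E: 55.8 (inert)

29.4 mol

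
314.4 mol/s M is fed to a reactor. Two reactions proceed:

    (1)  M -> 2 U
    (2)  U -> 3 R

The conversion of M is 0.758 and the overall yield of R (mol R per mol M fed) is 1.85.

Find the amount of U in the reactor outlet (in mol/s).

283 mol/s

Conversion of M: M consumed = 1ξ₁ = 0.758 × 314.4 → ξ₁ = 238.3 mol/s.
Yield of R: 3ξ₂ / 314.4 = 1.85 → ξ₂ = 193.9 mol/s.
Outlet amounts (n = n₀ + Σ ν·ξ):
  M: 314.4 − 1(238.3) = 76.08
  U: 0 + 2(238.3) − 1(193.9) = 282.8
  R: 0 + 3(193.9) = 581.6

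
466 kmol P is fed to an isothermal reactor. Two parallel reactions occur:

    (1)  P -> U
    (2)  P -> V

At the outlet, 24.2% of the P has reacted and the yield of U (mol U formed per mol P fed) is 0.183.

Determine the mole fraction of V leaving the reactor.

Yield of U: 1ξ₁ / 466 = 0.183 → ξ₁ = 85.28 kmol.
Conversion of P: 1ξ₁ + 1ξ₂ = 0.242 × 466 = 112.8 → ξ₂ = 27.49 kmol.
Outlet amounts (n = n₀ + Σ ν·ξ):
  P: 466 − 1(85.28) − 1(27.49) = 353.2
  U: 0 + 1(85.28) = 85.28
  V: 0 + 1(27.49) = 27.49
Total out = 466 kmol; y_V = 27.49 / 466 = 0.059.

0.059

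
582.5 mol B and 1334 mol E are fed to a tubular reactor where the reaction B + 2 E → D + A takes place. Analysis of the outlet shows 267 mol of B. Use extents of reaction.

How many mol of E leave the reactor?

703 mol

For B: n = n₀ − 1ξ → 267 = 582.5 − 1ξ, giving ξ = 315.5 mol.
Outlet amounts (n = n₀ + ν ξ):
  B: 582.5 − 1(315.5) = 267
  E: 1334 − 2(315.5) = 703
  D: 0 + 1(315.5) = 315.5
  A: 0 + 1(315.5) = 315.5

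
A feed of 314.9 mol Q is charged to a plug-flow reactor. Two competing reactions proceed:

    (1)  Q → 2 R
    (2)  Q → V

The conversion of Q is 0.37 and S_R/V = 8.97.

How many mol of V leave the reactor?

Conversion of Q: Q consumed = 0.37 × 314.9 = 116.5 mol = 1ξ₁ + 1ξ₂.
Selectivity: 2ξ₁ / (1ξ₂) = 8.97 → ξ₁ = 4.485 ξ₂.
Substitute: (1·4.485 + 1) ξ₂ = 116.5 → ξ₂ = 21.24 mol, ξ₁ = 95.27 mol.
Outlet amounts (n = n₀ + Σ ν·ξ):
  Q: 314.9 − 1(95.27) − 1(21.24) = 198.4
  R: 0 + 2(95.27) = 190.5
  V: 0 + 1(21.24) = 21.24

21.2 mol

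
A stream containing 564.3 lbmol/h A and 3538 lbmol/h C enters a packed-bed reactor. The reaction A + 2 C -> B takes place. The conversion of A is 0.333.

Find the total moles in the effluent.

A reacted = 0.333 × 564.3 = 187.9 lbmol/h; ν_A = −1, so ξ = 187.9/1 = 187.9 lbmol/h.
Outlet amounts (n = n₀ + ν ξ):
  A: 564.3 − 1(187.9) = 376.4
  C: 3538 − 2(187.9) = 3162
  B: 0 + 1(187.9) = 187.9
Total out = 376.4 + 3162 + 187.9 = 3726 lbmol/h.

3730 lbmol/h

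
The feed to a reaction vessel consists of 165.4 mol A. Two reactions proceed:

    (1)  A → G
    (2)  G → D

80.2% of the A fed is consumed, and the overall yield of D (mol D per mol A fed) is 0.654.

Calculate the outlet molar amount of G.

Conversion of A: A consumed = 1ξ₁ = 0.802 × 165.4 → ξ₁ = 132.7 mol.
Yield of D: 1ξ₂ / 165.4 = 0.654 → ξ₂ = 108.2 mol.
Outlet amounts (n = n₀ + Σ ν·ξ):
  A: 165.4 − 1(132.7) = 32.75
  G: 0 + 1(132.7) − 1(108.2) = 24.48
  D: 0 + 1(108.2) = 108.2

24.5 mol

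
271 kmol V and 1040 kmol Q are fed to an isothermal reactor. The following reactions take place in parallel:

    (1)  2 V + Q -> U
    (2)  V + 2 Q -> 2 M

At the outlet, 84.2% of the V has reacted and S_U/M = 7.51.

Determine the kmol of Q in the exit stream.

Conversion of V: V consumed = 0.842 × 271 = 228.2 kmol = 2ξ₁ + 1ξ₂.
Selectivity: 1ξ₁ / (2ξ₂) = 7.51 → ξ₁ = 15.02 ξ₂.
Substitute: (2·15.02 + 1) ξ₂ = 228.2 → ξ₂ = 7.351 kmol, ξ₁ = 110.4 kmol.
Outlet amounts (n = n₀ + Σ ν·ξ):
  V: 271 − 2(110.4) − 1(7.351) = 42.82
  Q: 1040 − 1(110.4) − 2(7.351) = 914.9
  U: 0 + 1(110.4) = 110.4
  M: 0 + 2(7.351) = 14.7

915 kmol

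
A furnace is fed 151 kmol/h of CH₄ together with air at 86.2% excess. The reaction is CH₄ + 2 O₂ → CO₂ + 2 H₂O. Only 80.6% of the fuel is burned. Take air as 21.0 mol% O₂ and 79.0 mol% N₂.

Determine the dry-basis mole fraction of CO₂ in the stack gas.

0.0471

Stoichiometric O₂ = 2 × 151 = 302 kmol/h; O₂ fed = 302 × 1.862 = 562.3 kmol/h.
N₂ fed = 562.3 × 79/21 = 2115 kmol/h.
Fuel reacted = 0.806 × 151 → ξ = 121.7 kmol/h.
Outlet (n = n₀ + ν ξ):
  CH₄: 151 − 1(121.7) = 29.29
  O₂: 562.3 − 2(121.7) = 318.9
  N₂: 2115 (inert)
  CO₂: 0 + 1(121.7) = 121.7
  H₂O: 0 + 2(121.7) = 243.4
Dry total = 2585 kmol/h; y_CO₂ (dry) = 121.7 / 2585 = 0.04708.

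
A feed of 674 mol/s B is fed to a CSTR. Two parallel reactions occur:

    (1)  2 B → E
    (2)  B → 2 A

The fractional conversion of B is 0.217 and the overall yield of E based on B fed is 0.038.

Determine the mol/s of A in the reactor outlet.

Yield of E: 1ξ₁ / 674 = 0.038 → ξ₁ = 25.61 mol/s.
Conversion of B: 2ξ₁ + 1ξ₂ = 0.217 × 674 = 146.3 → ξ₂ = 95.03 mol/s.
Outlet amounts (n = n₀ + Σ ν·ξ):
  B: 674 − 2(25.61) − 1(95.03) = 527.7
  E: 0 + 1(25.61) = 25.61
  A: 0 + 2(95.03) = 190.1

190 mol/s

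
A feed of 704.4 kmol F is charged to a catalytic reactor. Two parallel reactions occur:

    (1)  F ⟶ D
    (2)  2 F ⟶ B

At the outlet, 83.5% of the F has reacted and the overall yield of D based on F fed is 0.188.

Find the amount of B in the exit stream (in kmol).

Yield of D: 1ξ₁ / 704.4 = 0.188 → ξ₁ = 132.4 kmol.
Conversion of F: 1ξ₁ + 2ξ₂ = 0.835 × 704.4 = 588.2 → ξ₂ = 227.9 kmol.
Outlet amounts (n = n₀ + Σ ν·ξ):
  F: 704.4 − 1(132.4) − 2(227.9) = 116.2
  D: 0 + 1(132.4) = 132.4
  B: 0 + 1(227.9) = 227.9

228 kmol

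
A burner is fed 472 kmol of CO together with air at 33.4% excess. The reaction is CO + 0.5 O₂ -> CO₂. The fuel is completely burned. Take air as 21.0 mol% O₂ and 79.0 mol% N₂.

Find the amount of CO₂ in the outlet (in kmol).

472 kmol

Stoichiometric O₂ = 0.5 × 472 = 236 kmol; O₂ fed = 236 × 1.334 = 314.8 kmol.
N₂ fed = 314.8 × 79/21 = 1184 kmol.
Fuel reacted = 1 × 472 → ξ = 472 kmol.
Outlet (n = n₀ + ν ξ):
  CO: 472 − 1(472) = 0
  O₂: 314.8 − 0.5(472) = 78.82
  N₂: 1184 (inert)
  CO₂: 0 + 1(472) = 472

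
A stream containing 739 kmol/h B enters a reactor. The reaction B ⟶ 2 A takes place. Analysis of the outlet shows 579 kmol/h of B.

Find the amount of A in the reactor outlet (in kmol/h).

320 kmol/h

For B: n = n₀ − 1ξ → 579 = 739 − 1ξ, giving ξ = 160 kmol/h.
Outlet amounts (n = n₀ + ν ξ):
  B: 739 − 1(160) = 579
  A: 0 + 2(160) = 320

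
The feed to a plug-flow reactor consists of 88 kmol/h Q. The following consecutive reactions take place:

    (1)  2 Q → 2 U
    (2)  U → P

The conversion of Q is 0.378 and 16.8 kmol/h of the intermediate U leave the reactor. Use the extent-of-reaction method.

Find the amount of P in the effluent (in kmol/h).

Conversion of Q: Q consumed = 2ξ₁ = 0.378 × 88 → ξ₁ = 16.63 kmol/h.
U balance: n_U = 0 + 2ξ₁ − 1ξ₂ = 16.8 → ξ₂ = (2·16.63 − 16.8)/1 = 16.46 kmol/h.
Outlet amounts (n = n₀ + Σ ν·ξ):
  Q: 88 − 2(16.63) = 54.74
  U: 0 + 2(16.63) − 1(16.46) = 16.8
  P: 0 + 1(16.46) = 16.46

16.5 kmol/h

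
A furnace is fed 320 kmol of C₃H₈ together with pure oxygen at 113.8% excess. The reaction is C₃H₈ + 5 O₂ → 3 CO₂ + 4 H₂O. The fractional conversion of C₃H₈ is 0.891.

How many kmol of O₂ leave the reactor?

Stoichiometric O₂ = 5 × 320 = 1600 kmol; O₂ fed = 1600 × 2.138 = 3421 kmol.
Fuel reacted = 0.891 × 320 → ξ = 285.1 kmol.
Outlet (n = n₀ + ν ξ):
  C₃H₈: 320 − 1(285.1) = 34.88
  O₂: 3421 − 5(285.1) = 1995
  CO₂: 0 + 3(285.1) = 855.4
  H₂O: 0 + 4(285.1) = 1140

2000 kmol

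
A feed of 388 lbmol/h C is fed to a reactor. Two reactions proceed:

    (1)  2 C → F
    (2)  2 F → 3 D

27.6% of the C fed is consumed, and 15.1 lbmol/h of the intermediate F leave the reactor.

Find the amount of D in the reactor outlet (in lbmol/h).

57.7 lbmol/h

Conversion of C: C consumed = 2ξ₁ = 0.276 × 388 → ξ₁ = 53.54 lbmol/h.
F balance: n_F = 0 + 1ξ₁ − 2ξ₂ = 15.1 → ξ₂ = (1·53.54 − 15.1)/2 = 19.22 lbmol/h.
Outlet amounts (n = n₀ + Σ ν·ξ):
  C: 388 − 2(53.54) = 280.9
  F: 0 + 1(53.54) − 2(19.22) = 15.1
  D: 0 + 3(19.22) = 57.67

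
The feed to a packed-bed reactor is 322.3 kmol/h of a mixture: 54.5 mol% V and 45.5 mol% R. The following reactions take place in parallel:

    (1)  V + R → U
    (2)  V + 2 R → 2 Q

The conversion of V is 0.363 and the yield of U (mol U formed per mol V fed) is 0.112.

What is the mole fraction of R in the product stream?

0.15

Yield of U: 1ξ₁ / 175.7 = 0.112 → ξ₁ = 19.67 kmol/h.
Conversion of V: 1ξ₁ + 1ξ₂ = 0.363 × 175.7 = 63.76 → ξ₂ = 44.09 kmol/h.
Outlet amounts (n = n₀ + Σ ν·ξ):
  V: 175.7 − 1(19.67) − 1(44.09) = 111.9
  R: 146.6 − 1(19.67) − 2(44.09) = 38.8
  U: 0 + 1(19.67) = 19.67
  Q: 0 + 2(44.09) = 88.18
Total out = 258.5 kmol/h; y_R = 38.8 / 258.5 = 0.1501.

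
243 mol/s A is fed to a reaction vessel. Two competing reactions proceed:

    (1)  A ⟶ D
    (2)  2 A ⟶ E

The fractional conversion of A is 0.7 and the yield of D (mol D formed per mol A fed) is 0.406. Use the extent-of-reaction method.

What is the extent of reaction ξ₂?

Yield of D: 1ξ₁ / 243 = 0.406 → ξ₁ = 98.66 mol/s.
Conversion of A: 1ξ₁ + 2ξ₂ = 0.7 × 243 = 170.1 → ξ₂ = 35.72 mol/s.
Outlet amounts (n = n₀ + Σ ν·ξ):
  A: 243 − 1(98.66) − 2(35.72) = 72.9
  D: 0 + 1(98.66) = 98.66
  E: 0 + 1(35.72) = 35.72

ξ₂ = 35.7 mol/s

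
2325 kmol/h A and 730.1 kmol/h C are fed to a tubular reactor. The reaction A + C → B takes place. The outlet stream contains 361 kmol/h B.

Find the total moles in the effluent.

For B: n = n₀ + 1ξ → 361 = 0 + 1ξ, giving ξ = 361 kmol/h.
Outlet amounts (n = n₀ + ν ξ):
  A: 2325 − 1(361) = 1964
  C: 730.1 − 1(361) = 369.1
  B: 0 + 1(361) = 361
Total out = 1964 + 369.1 + 361 = 2694 kmol/h.

2690 kmol/h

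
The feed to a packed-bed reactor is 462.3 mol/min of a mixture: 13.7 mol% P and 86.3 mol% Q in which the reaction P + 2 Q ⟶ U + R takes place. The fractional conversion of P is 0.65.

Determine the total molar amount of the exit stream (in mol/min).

P reacted = 0.65 × 63.34 = 41.17 mol/min; ν_P = −1, so ξ = 41.17/1 = 41.17 mol/min.
Outlet amounts (n = n₀ + ν ξ):
  P: 63.34 − 1(41.17) = 22.17
  Q: 399 − 2(41.17) = 316.6
  U: 0 + 1(41.17) = 41.17
  R: 0 + 1(41.17) = 41.17
Total out = 22.17 + 316.6 + 41.17 + 41.17 = 421.1 mol/min.

421 mol/min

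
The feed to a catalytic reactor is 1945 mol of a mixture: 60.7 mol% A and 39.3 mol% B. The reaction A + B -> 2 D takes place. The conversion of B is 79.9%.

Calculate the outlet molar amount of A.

B reacted = 0.799 × 764.4 = 610.7 mol; ν_B = −1, so ξ = 610.7/1 = 610.7 mol.
Outlet amounts (n = n₀ + ν ξ):
  A: 1181 − 1(610.7) = 569.9
  B: 764.4 − 1(610.7) = 153.6
  D: 0 + 2(610.7) = 1221

570 mol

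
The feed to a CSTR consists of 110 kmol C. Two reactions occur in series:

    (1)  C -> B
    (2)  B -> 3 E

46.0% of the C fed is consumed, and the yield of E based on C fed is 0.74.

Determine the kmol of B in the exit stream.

Conversion of C: C consumed = 1ξ₁ = 0.46 × 110 → ξ₁ = 50.6 kmol.
Yield of E: 3ξ₂ / 110 = 0.74 → ξ₂ = 27.13 kmol.
Outlet amounts (n = n₀ + Σ ν·ξ):
  C: 110 − 1(50.6) = 59.4
  B: 0 + 1(50.6) − 1(27.13) = 23.47
  E: 0 + 3(27.13) = 81.4

23.5 kmol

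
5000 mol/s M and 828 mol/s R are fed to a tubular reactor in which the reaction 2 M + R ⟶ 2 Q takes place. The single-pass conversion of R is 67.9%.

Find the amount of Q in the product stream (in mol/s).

R reacted = 0.679 × 828 = 562.2 mol/s; ν_R = −1, so ξ = 562.2/1 = 562.2 mol/s.
Outlet amounts (n = n₀ + ν ξ):
  M: 5000 − 2(562.2) = 3876
  R: 828 − 1(562.2) = 265.8
  Q: 0 + 2(562.2) = 1124

1120 mol/s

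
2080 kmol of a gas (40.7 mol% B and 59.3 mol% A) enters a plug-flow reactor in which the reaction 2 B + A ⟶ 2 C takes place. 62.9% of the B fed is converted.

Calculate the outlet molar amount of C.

B reacted = 0.629 × 846.6 = 532.5 kmol; ν_B = −2, so ξ = 532.5/2 = 266.2 kmol.
Outlet amounts (n = n₀ + ν ξ):
  B: 846.6 − 2(266.2) = 314.1
  A: 1233 − 1(266.2) = 967.2
  C: 0 + 2(266.2) = 532.5

532 kmol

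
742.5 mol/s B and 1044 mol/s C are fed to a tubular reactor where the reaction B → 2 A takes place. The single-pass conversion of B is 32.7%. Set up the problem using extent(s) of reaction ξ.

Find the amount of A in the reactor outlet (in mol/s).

486 mol/s

B reacted = 0.327 × 742.5 = 242.8 mol/s; ν_B = −1, so ξ = 242.8/1 = 242.8 mol/s.
Outlet amounts (n = n₀ + ν ξ):
  B: 742.5 − 1(242.8) = 499.7
  A: 0 + 2(242.8) = 485.6
  C: 1044 (inert)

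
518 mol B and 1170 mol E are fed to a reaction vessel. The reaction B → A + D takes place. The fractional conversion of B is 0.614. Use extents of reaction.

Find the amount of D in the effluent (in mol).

318 mol

B reacted = 0.614 × 518 = 318.1 mol; ν_B = −1, so ξ = 318.1/1 = 318.1 mol.
Outlet amounts (n = n₀ + ν ξ):
  B: 518 − 1(318.1) = 199.9
  A: 0 + 1(318.1) = 318.1
  D: 0 + 1(318.1) = 318.1
  E: 1170 (inert)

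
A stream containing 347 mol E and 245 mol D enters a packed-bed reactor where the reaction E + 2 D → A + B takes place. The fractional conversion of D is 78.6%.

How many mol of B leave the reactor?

96.3 mol

D reacted = 0.786 × 245 = 192.6 mol; ν_D = −2, so ξ = 192.6/2 = 96.29 mol.
Outlet amounts (n = n₀ + ν ξ):
  E: 347 − 1(96.29) = 250.7
  D: 245 − 2(96.29) = 52.43
  A: 0 + 1(96.29) = 96.29
  B: 0 + 1(96.29) = 96.29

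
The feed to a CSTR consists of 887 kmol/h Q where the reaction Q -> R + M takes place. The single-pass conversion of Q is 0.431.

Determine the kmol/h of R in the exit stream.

382 kmol/h

Q reacted = 0.431 × 887 = 382.3 kmol/h; ν_Q = −1, so ξ = 382.3/1 = 382.3 kmol/h.
Outlet amounts (n = n₀ + ν ξ):
  Q: 887 − 1(382.3) = 504.7
  R: 0 + 1(382.3) = 382.3
  M: 0 + 1(382.3) = 382.3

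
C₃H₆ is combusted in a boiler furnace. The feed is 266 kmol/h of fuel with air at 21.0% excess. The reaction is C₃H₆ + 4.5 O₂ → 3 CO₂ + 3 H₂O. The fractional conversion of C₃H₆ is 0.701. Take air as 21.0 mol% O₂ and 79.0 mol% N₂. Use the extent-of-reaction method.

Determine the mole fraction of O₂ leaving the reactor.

Stoichiometric O₂ = 4.5 × 266 = 1197 kmol/h; O₂ fed = 1197 × 1.210 = 1448 kmol/h.
N₂ fed = 1448 × 79/21 = 5449 kmol/h.
Fuel reacted = 0.701 × 266 → ξ = 186.5 kmol/h.
Outlet (n = n₀ + ν ξ):
  C₃H₆: 266 − 1(186.5) = 79.53
  O₂: 1448 − 4.5(186.5) = 609.3
  N₂: 5449 (inert)
  CO₂: 0 + 3(186.5) = 559.4
  H₂O: 0 + 3(186.5) = 559.4
Total out = 7256 kmol/h; y_O₂ = 609.3 / 7256 = 0.08397.

0.084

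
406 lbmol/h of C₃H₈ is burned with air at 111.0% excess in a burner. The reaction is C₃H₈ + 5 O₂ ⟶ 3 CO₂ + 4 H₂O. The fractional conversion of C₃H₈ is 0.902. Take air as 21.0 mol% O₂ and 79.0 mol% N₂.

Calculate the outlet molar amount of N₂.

16100 lbmol/h

Stoichiometric O₂ = 5 × 406 = 2030 lbmol/h; O₂ fed = 2030 × 2.110 = 4283 lbmol/h.
N₂ fed = 4283 × 79/21 = 16110 lbmol/h.
Fuel reacted = 0.902 × 406 → ξ = 366.2 lbmol/h.
Outlet (n = n₀ + ν ξ):
  C₃H₈: 406 − 1(366.2) = 39.79
  O₂: 4283 − 5(366.2) = 2452
  N₂: 16110 (inert)
  CO₂: 0 + 3(366.2) = 1099
  H₂O: 0 + 4(366.2) = 1465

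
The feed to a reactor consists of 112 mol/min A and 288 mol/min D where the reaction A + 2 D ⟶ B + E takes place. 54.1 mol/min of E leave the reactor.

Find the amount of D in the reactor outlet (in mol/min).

For E: n = n₀ + 1ξ → 54.1 = 0 + 1ξ, giving ξ = 54.1 mol/min.
Outlet amounts (n = n₀ + ν ξ):
  A: 112 − 1(54.1) = 57.9
  D: 288 − 2(54.1) = 179.8
  B: 0 + 1(54.1) = 54.1
  E: 0 + 1(54.1) = 54.1

180 mol/min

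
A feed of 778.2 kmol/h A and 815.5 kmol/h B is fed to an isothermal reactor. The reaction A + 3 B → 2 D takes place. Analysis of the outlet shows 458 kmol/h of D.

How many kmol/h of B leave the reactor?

128 kmol/h

For D: n = n₀ + 2ξ → 458 = 0 + 2ξ, giving ξ = 229 kmol/h.
Outlet amounts (n = n₀ + ν ξ):
  A: 778.2 − 1(229) = 549.2
  B: 815.5 − 3(229) = 128.5
  D: 0 + 2(229) = 458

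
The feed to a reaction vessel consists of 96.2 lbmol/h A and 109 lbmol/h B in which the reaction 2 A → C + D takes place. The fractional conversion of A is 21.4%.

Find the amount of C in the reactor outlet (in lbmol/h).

10.3 lbmol/h

A reacted = 0.214 × 96.2 = 20.59 lbmol/h; ν_A = −2, so ξ = 20.59/2 = 10.29 lbmol/h.
Outlet amounts (n = n₀ + ν ξ):
  A: 96.2 − 2(10.29) = 75.61
  C: 0 + 1(10.29) = 10.29
  D: 0 + 1(10.29) = 10.29
  B: 109 (inert)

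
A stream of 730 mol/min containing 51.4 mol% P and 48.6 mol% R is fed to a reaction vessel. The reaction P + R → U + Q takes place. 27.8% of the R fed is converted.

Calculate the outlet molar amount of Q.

R reacted = 0.278 × 354.8 = 98.63 mol/min; ν_R = −1, so ξ = 98.63/1 = 98.63 mol/min.
Outlet amounts (n = n₀ + ν ξ):
  P: 375.2 − 1(98.63) = 276.6
  R: 354.8 − 1(98.63) = 256.2
  U: 0 + 1(98.63) = 98.63
  Q: 0 + 1(98.63) = 98.63

98.6 mol/min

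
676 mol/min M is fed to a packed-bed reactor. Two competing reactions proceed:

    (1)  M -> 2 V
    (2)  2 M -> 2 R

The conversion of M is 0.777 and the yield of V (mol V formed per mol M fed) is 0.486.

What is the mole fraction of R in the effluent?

Yield of V: 2ξ₁ / 676 = 0.486 → ξ₁ = 164.3 mol/min.
Conversion of M: 1ξ₁ + 2ξ₂ = 0.777 × 676 = 525.3 → ξ₂ = 180.5 mol/min.
Outlet amounts (n = n₀ + Σ ν·ξ):
  M: 676 − 1(164.3) − 2(180.5) = 150.7
  V: 0 + 2(164.3) = 328.5
  R: 0 + 2(180.5) = 361
Total out = 840.3 mol/min; y_R = 361 / 840.3 = 0.4296.

0.43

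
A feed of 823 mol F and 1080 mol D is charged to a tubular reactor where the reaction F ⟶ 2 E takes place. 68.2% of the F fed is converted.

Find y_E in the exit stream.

0.456

F reacted = 0.682 × 823 = 561.3 mol; ν_F = −1, so ξ = 561.3/1 = 561.3 mol.
Outlet amounts (n = n₀ + ν ξ):
  F: 823 − 1(561.3) = 261.7
  E: 0 + 2(561.3) = 1123
  D: 1080 (inert)
Total out = 2464 mol; y_E = 1123 / 2464 = 0.4555.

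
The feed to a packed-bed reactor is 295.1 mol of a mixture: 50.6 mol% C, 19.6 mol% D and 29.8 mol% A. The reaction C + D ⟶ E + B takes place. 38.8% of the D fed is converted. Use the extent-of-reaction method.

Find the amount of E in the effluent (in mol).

22.4 mol

D reacted = 0.388 × 57.84 = 22.44 mol; ν_D = −1, so ξ = 22.44/1 = 22.44 mol.
Outlet amounts (n = n₀ + ν ξ):
  C: 149.3 − 1(22.44) = 126.9
  D: 57.84 − 1(22.44) = 35.4
  E: 0 + 1(22.44) = 22.44
  B: 0 + 1(22.44) = 22.44
  A: 87.94 (inert)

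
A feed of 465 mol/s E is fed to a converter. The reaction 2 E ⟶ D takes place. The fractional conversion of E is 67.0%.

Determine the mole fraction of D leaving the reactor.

E reacted = 0.67 × 465 = 311.6 mol/s; ν_E = −2, so ξ = 311.6/2 = 155.8 mol/s.
Outlet amounts (n = n₀ + ν ξ):
  E: 465 − 2(155.8) = 153.4
  D: 0 + 1(155.8) = 155.8
Total out = 309.2 mol/s; y_D = 155.8 / 309.2 = 0.5038.

0.504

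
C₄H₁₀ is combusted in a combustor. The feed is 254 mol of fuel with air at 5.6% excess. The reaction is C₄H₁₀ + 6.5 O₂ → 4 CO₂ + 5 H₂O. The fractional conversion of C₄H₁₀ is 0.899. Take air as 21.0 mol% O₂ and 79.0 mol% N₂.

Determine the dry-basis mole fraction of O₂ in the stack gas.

0.0334

Stoichiometric O₂ = 6.5 × 254 = 1651 mol; O₂ fed = 1651 × 1.056 = 1743 mol.
N₂ fed = 1743 × 79/21 = 6559 mol.
Fuel reacted = 0.899 × 254 → ξ = 228.3 mol.
Outlet (n = n₀ + ν ξ):
  C₄H₁₀: 254 − 1(228.3) = 25.65
  O₂: 1743 − 6.5(228.3) = 259.2
  N₂: 6559 (inert)
  CO₂: 0 + 4(228.3) = 913.4
  H₂O: 0 + 5(228.3) = 1142
Dry total = 7757 mol; y_O₂ (dry) = 259.2 / 7757 = 0.03342.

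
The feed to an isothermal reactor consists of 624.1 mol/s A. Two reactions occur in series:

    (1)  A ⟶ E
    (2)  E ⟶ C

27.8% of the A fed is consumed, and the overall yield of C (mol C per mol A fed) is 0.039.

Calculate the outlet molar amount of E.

149 mol/s

Conversion of A: A consumed = 1ξ₁ = 0.278 × 624.1 → ξ₁ = 173.5 mol/s.
Yield of C: 1ξ₂ / 624.1 = 0.039 → ξ₂ = 24.34 mol/s.
Outlet amounts (n = n₀ + Σ ν·ξ):
  A: 624.1 − 1(173.5) = 450.6
  E: 0 + 1(173.5) − 1(24.34) = 149.2
  C: 0 + 1(24.34) = 24.34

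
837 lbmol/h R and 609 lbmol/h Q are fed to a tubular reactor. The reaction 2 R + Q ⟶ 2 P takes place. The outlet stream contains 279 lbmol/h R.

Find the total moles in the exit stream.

For R: n = n₀ − 2ξ → 279 = 837 − 2ξ, giving ξ = 279 lbmol/h.
Outlet amounts (n = n₀ + ν ξ):
  R: 837 − 2(279) = 279
  Q: 609 − 1(279) = 330
  P: 0 + 2(279) = 558
Total out = 279 + 330 + 558 = 1167 lbmol/h.

1170 lbmol/h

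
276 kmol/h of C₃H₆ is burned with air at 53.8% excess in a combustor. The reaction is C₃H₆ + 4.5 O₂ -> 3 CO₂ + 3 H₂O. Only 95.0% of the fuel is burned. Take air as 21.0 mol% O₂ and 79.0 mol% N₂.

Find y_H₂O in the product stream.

0.0828

Stoichiometric O₂ = 4.5 × 276 = 1242 kmol/h; O₂ fed = 1242 × 1.538 = 1910 kmol/h.
N₂ fed = 1910 × 79/21 = 7186 kmol/h.
Fuel reacted = 0.95 × 276 → ξ = 262.2 kmol/h.
Outlet (n = n₀ + ν ξ):
  C₃H₆: 276 − 1(262.2) = 13.8
  O₂: 1910 − 4.5(262.2) = 730.3
  N₂: 7186 (inert)
  CO₂: 0 + 3(262.2) = 786.6
  H₂O: 0 + 3(262.2) = 786.6
Total out = 9503 kmol/h; y_H₂O = 786.6 / 9503 = 0.08277.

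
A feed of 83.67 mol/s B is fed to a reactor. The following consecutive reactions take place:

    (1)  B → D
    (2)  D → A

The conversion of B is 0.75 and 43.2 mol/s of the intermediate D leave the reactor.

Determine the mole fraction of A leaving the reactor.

0.234

Conversion of B: B consumed = 1ξ₁ = 0.75 × 83.67 → ξ₁ = 62.75 mol/s.
D balance: n_D = 0 + 1ξ₁ − 1ξ₂ = 43.2 → ξ₂ = (1·62.75 − 43.2)/1 = 19.55 mol/s.
Outlet amounts (n = n₀ + Σ ν·ξ):
  B: 83.67 − 1(62.75) = 20.92
  D: 0 + 1(62.75) − 1(19.55) = 43.2
  A: 0 + 1(19.55) = 19.55
Total out = 83.67 mol/s; y_A = 19.55 / 83.67 = 0.2337.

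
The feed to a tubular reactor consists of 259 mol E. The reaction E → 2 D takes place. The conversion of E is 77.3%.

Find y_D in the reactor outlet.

E reacted = 0.773 × 259 = 200.2 mol; ν_E = −1, so ξ = 200.2/1 = 200.2 mol.
Outlet amounts (n = n₀ + ν ξ):
  E: 259 − 1(200.2) = 58.79
  D: 0 + 2(200.2) = 400.4
Total out = 459.2 mol; y_D = 400.4 / 459.2 = 0.872.

0.872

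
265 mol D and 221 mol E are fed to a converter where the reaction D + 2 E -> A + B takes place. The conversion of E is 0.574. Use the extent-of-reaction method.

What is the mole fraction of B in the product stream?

0.15

E reacted = 0.574 × 221 = 126.9 mol; ν_E = −2, so ξ = 126.9/2 = 63.43 mol.
Outlet amounts (n = n₀ + ν ξ):
  D: 265 − 1(63.43) = 201.6
  E: 221 − 2(63.43) = 94.15
  A: 0 + 1(63.43) = 63.43
  B: 0 + 1(63.43) = 63.43
Total out = 422.6 mol; y_B = 63.43 / 422.6 = 0.1501.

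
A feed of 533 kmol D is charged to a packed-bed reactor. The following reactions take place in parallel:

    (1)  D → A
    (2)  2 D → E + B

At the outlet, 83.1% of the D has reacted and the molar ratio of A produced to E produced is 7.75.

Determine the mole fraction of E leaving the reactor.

Conversion of D: D consumed = 0.831 × 533 = 442.9 kmol = 1ξ₁ + 2ξ₂.
Selectivity: 1ξ₁ / (1ξ₂) = 7.75 → ξ₁ = 7.75 ξ₂.
Substitute: (1·7.75 + 2) ξ₂ = 442.9 → ξ₂ = 45.43 kmol, ξ₁ = 352.1 kmol.
Outlet amounts (n = n₀ + Σ ν·ξ):
  D: 533 − 1(352.1) − 2(45.43) = 90.08
  A: 0 + 1(352.1) = 352.1
  E: 0 + 1(45.43) = 45.43
  B: 0 + 1(45.43) = 45.43
Total out = 533 kmol; y_E = 45.43 / 533 = 0.08523.

0.0852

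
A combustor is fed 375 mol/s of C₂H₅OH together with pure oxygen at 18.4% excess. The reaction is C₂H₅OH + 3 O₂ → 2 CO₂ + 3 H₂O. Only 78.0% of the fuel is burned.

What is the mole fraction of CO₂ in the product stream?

0.293

Stoichiometric O₂ = 3 × 375 = 1125 mol/s; O₂ fed = 1125 × 1.184 = 1332 mol/s.
Fuel reacted = 0.78 × 375 → ξ = 292.5 mol/s.
Outlet (n = n₀ + ν ξ):
  C₂H₅OH: 375 − 1(292.5) = 82.5
  O₂: 1332 − 3(292.5) = 454.5
  CO₂: 0 + 2(292.5) = 585
  H₂O: 0 + 3(292.5) = 877.5
Total out = 2000 mol/s; y_CO₂ = 585 / 2000 = 0.2926.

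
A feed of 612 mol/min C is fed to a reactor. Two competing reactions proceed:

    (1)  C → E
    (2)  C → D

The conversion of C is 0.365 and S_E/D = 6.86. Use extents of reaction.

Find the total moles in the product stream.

612 mol/min

Conversion of C: C consumed = 0.365 × 612 = 223.4 mol/min = 1ξ₁ + 1ξ₂.
Selectivity: 1ξ₁ / (1ξ₂) = 6.86 → ξ₁ = 6.86 ξ₂.
Substitute: (1·6.86 + 1) ξ₂ = 223.4 → ξ₂ = 28.42 mol/min, ξ₁ = 195 mol/min.
Outlet amounts (n = n₀ + Σ ν·ξ):
  C: 612 − 1(195) − 1(28.42) = 388.6
  E: 0 + 1(195) = 195
  D: 0 + 1(28.42) = 28.42
Total out = 388.6 + 195 + 28.42 = 612 mol/min.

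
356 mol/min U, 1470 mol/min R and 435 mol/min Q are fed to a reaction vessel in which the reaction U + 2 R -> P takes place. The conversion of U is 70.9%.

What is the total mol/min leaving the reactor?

1760 mol/min

U reacted = 0.709 × 356 = 252.4 mol/min; ν_U = −1, so ξ = 252.4/1 = 252.4 mol/min.
Outlet amounts (n = n₀ + ν ξ):
  U: 356 − 1(252.4) = 103.6
  R: 1470 − 2(252.4) = 965.2
  P: 0 + 1(252.4) = 252.4
  Q: 435 (inert)
Total out = 103.6 + 965.2 + 252.4 + 435 = 1756 mol/min.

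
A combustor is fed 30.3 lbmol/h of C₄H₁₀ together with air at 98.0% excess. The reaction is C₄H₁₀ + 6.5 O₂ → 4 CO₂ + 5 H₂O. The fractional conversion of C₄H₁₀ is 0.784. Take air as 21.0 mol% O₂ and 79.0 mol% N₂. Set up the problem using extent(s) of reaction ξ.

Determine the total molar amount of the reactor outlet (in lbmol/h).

1920 lbmol/h

Stoichiometric O₂ = 6.5 × 30.3 = 197 lbmol/h; O₂ fed = 197 × 1.980 = 390 lbmol/h.
N₂ fed = 390 × 79/21 = 1467 lbmol/h.
Fuel reacted = 0.784 × 30.3 → ξ = 23.76 lbmol/h.
Outlet (n = n₀ + ν ξ):
  C₄H₁₀: 30.3 − 1(23.76) = 6.545
  O₂: 390 − 6.5(23.76) = 235.6
  N₂: 1467 (inert)
  CO₂: 0 + 4(23.76) = 95.02
  H₂O: 0 + 5(23.76) = 118.8
Total out = 6.545 + 235.6 + 1467 + 95.02 + 118.8 = 1923 lbmol/h.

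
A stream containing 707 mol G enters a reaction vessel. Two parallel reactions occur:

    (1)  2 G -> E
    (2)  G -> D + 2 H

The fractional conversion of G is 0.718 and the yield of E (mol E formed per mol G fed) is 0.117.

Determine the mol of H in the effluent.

684 mol

Yield of E: 1ξ₁ / 707 = 0.117 → ξ₁ = 82.72 mol.
Conversion of G: 2ξ₁ + 1ξ₂ = 0.718 × 707 = 507.6 → ξ₂ = 342.2 mol.
Outlet amounts (n = n₀ + Σ ν·ξ):
  G: 707 − 2(82.72) − 1(342.2) = 199.4
  E: 0 + 1(82.72) = 82.72
  D: 0 + 1(342.2) = 342.2
  H: 0 + 2(342.2) = 684.4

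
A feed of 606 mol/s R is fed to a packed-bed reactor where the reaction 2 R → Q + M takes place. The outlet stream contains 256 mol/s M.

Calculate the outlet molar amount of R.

For M: n = n₀ + 1ξ → 256 = 0 + 1ξ, giving ξ = 256 mol/s.
Outlet amounts (n = n₀ + ν ξ):
  R: 606 − 2(256) = 94
  Q: 0 + 1(256) = 256
  M: 0 + 1(256) = 256

94 mol/s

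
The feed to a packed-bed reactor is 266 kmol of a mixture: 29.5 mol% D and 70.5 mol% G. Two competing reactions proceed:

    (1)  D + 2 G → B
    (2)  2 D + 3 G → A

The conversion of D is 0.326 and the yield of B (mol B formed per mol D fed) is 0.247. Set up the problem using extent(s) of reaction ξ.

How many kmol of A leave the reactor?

Yield of B: 1ξ₁ / 78.47 = 0.247 → ξ₁ = 19.38 kmol.
Conversion of D: 1ξ₁ + 2ξ₂ = 0.326 × 78.47 = 25.58 → ξ₂ = 3.1 kmol.
Outlet amounts (n = n₀ + Σ ν·ξ):
  D: 78.47 − 1(19.38) − 2(3.1) = 52.89
  G: 187.5 − 2(19.38) − 3(3.1) = 139.5
  B: 0 + 1(19.38) = 19.38
  A: 0 + 1(3.1) = 3.1

3.1 kmol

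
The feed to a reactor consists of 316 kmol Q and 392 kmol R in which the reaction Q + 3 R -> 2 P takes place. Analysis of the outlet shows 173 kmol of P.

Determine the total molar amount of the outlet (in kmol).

For P: n = n₀ + 2ξ → 173 = 0 + 2ξ, giving ξ = 86.5 kmol.
Outlet amounts (n = n₀ + ν ξ):
  Q: 316 − 1(86.5) = 229.5
  R: 392 − 3(86.5) = 132.5
  P: 0 + 2(86.5) = 173
Total out = 229.5 + 132.5 + 173 = 535 kmol.

535 kmol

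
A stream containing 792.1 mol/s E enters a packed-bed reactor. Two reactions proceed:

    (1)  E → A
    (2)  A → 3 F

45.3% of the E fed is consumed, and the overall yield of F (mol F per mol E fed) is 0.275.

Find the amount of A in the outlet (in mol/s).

286 mol/s

Conversion of E: E consumed = 1ξ₁ = 0.453 × 792.1 → ξ₁ = 358.8 mol/s.
Yield of F: 3ξ₂ / 792.1 = 0.275 → ξ₂ = 72.61 mol/s.
Outlet amounts (n = n₀ + Σ ν·ξ):
  E: 792.1 − 1(358.8) = 433.3
  A: 0 + 1(358.8) − 1(72.61) = 286.2
  F: 0 + 3(72.61) = 217.8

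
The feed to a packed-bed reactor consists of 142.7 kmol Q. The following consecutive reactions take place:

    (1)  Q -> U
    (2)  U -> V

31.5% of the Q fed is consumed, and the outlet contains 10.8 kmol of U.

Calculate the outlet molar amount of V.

34.2 kmol

Conversion of Q: Q consumed = 1ξ₁ = 0.315 × 142.7 → ξ₁ = 44.95 kmol.
U balance: n_U = 0 + 1ξ₁ − 1ξ₂ = 10.8 → ξ₂ = (1·44.95 − 10.8)/1 = 34.15 kmol.
Outlet amounts (n = n₀ + Σ ν·ξ):
  Q: 142.7 − 1(44.95) = 97.75
  U: 0 + 1(44.95) − 1(34.15) = 10.8
  V: 0 + 1(34.15) = 34.15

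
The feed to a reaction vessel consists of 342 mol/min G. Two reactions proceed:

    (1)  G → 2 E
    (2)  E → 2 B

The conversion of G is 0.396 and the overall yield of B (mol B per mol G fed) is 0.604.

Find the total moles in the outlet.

581 mol/min

Conversion of G: G consumed = 1ξ₁ = 0.396 × 342 → ξ₁ = 135.4 mol/min.
Yield of B: 2ξ₂ / 342 = 0.604 → ξ₂ = 103.3 mol/min.
Outlet amounts (n = n₀ + Σ ν·ξ):
  G: 342 − 1(135.4) = 206.6
  E: 0 + 2(135.4) − 1(103.3) = 167.6
  B: 0 + 2(103.3) = 206.6
Total out = 206.6 + 167.6 + 206.6 = 580.7 mol/min.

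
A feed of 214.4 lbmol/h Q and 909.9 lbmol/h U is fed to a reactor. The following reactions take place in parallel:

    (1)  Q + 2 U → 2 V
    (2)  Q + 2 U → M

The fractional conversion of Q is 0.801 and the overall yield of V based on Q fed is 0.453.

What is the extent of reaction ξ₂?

Yield of V: 2ξ₁ / 214.4 = 0.453 → ξ₁ = 48.56 lbmol/h.
Conversion of Q: 1ξ₁ + 1ξ₂ = 0.801 × 214.4 = 171.7 → ξ₂ = 123.2 lbmol/h.
Outlet amounts (n = n₀ + Σ ν·ξ):
  Q: 214.4 − 1(48.56) − 1(123.2) = 42.67
  U: 909.9 − 2(48.56) − 2(123.2) = 566.4
  V: 0 + 2(48.56) = 97.12
  M: 0 + 1(123.2) = 123.2

ξ₂ = 123 lbmol/h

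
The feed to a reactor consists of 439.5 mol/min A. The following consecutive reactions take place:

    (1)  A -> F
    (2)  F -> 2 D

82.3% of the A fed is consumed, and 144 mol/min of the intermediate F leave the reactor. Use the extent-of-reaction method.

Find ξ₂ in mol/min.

Conversion of A: A consumed = 1ξ₁ = 0.823 × 439.5 → ξ₁ = 361.7 mol/min.
F balance: n_F = 0 + 1ξ₁ − 1ξ₂ = 144 → ξ₂ = (1·361.7 − 144)/1 = 217.7 mol/min.
Outlet amounts (n = n₀ + Σ ν·ξ):
  A: 439.5 − 1(361.7) = 77.79
  F: 0 + 1(361.7) − 1(217.7) = 144
  D: 0 + 2(217.7) = 435.4

ξ₂ = 218 mol/min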